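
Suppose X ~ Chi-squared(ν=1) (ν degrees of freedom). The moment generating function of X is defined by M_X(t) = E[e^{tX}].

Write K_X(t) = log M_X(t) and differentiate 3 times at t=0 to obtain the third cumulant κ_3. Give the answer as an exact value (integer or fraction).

κ_3 = d^3K/dt^3 |_{t=0} = 8

M_X(t) = 1/√(1 - 2*t)
K_X(t) = log M_X(t) = -log(1 - 2*t)/2
dK/dt = -1/(2*t - 1)
d^2K/dt^2 = 2/(4*t^2 - 4*t + 1)
d^3K/dt^3 = -8/(8*t^3 - 12*t^2 + 6*t - 1)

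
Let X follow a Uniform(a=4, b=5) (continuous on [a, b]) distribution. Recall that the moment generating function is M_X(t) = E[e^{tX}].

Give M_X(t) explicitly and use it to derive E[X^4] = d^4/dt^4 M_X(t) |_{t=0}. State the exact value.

M_X(t) = (e^(5*t) - e^(4*t))/t

E[X^4] = M^(4)(0) = 2101/5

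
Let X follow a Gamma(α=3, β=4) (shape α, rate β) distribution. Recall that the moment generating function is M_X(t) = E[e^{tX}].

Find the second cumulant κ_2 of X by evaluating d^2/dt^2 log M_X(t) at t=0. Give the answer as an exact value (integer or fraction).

M_X(t) = 64/(4 - t)^3
K_X(t) = log M_X(t) = -3*log(4 - t) + 6*log(2)
dK/dt = -3/(t - 4)
d^2K/dt^2 = 3/(t^2 - 8*t + 16)

κ_2 = d^2K/dt^2 |_{t=0} = 3/16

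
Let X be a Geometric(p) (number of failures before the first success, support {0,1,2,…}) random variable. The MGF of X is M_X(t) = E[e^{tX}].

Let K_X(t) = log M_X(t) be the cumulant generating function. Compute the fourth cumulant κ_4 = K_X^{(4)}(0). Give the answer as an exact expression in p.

κ_4 = K′′′′(0) = (-p^3 + 7*p^2 - 12*p + 6)/p^4

M_X(t) = p/(-(1 - p)*e^(t) + 1)
K_X(t) = log M_X(t) = log(p) - log(-(1 - p)*e^(t) + 1)
K′(t) = (-p*e^(t) + e^(t))/(p*e^(t) - e^(t) + 1)
K′′(t) = (-p*e^(t) + e^(t))/(p^2*e^(2*t) - 2*p*e^(2*t) + 2*p*e^(t) + e^(2*t) - 2*e^(t) + 1)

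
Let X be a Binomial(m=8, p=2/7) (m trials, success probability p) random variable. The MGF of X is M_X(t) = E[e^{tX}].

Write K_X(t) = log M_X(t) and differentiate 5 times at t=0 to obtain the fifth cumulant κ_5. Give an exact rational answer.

M_X(t) = (2*e^(t)/7 + 5/7)^8
K_X(t) = log M_X(t) = 8*log(2*e^(t)/7 + 5/7)
dK/dt = 16*e^(t)/(2*e^(t) + 5)
d^2K/dt^2 = 80*e^(t)/(4*e^(2*t) + 20*e^(t) + 25)
d^3K/dt^3 = (-160*e^(2*t) + 400*e^(t))/(8*e^(3*t) + 60*e^(2*t) + 150*e^(t) + 125)
d^4K/dt^4 = (320*e^(3*t) - 3200*e^(2*t) + 2000*e^(t))/(16*e^(4*t) + 160*e^(3*t) + 600*e^(2*t) + 1000*e^(t) + 625)
d^5K/dt^5 = (-640*e^(4*t) + 17600*e^(3*t) - 44000*e^(2*t) + 10000*e^(t))/(32*e^(5*t) + 400*e^(4*t) + 2000*e^(3*t) + 5000*e^(2*t) + 6250*e^(t) + 3125)

κ_5 = d^5K/dt^5 |_{t=0} = -17040/16807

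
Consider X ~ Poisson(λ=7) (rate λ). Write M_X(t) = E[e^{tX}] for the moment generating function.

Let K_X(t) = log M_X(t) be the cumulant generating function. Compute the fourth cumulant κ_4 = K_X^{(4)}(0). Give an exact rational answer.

M_X(t) = e^(7*e^(t) - 7)
K_X(t) = log M_X(t) = 7*e^(t) - 7
K^(4)(t) = 7*e^(t)

κ_4 = K^(4)(0) = 7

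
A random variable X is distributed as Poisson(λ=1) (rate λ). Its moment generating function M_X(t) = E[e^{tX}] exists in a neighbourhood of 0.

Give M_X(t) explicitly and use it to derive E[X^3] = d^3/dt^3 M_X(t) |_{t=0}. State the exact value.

M_X(t) = e^(e^(t) - 1)
D^3[M](t) = (e^(3*t)*e^(e^(t)) + 3*e^(2*t)*e^(e^(t)) + e^(t)*e^(e^(t)))*e^(-1)

E[X^3] = D^3[M](0) = 5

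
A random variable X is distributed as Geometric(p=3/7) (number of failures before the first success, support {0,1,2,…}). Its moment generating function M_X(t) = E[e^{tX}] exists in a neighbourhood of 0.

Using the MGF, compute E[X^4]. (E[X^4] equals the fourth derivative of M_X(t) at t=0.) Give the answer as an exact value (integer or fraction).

E[X^4] = M^(4)(0) = 5060/27

M_X(t) = 3/(7*(1 - 4*e^(t)/7))
M^(4)(t) = (-768*e^(4*t) - 14784*e^(3*t) - 25872*e^(2*t) - 4116*e^(t))/(1024*e^(5*t) - 8960*e^(4*t) + 31360*e^(3*t) - 54880*e^(2*t) + 48020*e^(t) - 16807)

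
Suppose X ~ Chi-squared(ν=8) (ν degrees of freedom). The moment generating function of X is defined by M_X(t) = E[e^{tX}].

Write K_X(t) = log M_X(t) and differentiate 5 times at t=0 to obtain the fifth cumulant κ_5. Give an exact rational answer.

κ_5 = d^5K/dt^5 |_{t=0} = 3072

M_X(t) = (1 - 2*t)^(-4)
K_X(t) = log M_X(t) = -4*log(1 - 2*t)
dK/dt = -8/(2*t - 1)
d^2K/dt^2 = 16/(4*t^2 - 4*t + 1)
d^3K/dt^3 = -64/(8*t^3 - 12*t^2 + 6*t - 1)
d^4K/dt^4 = 384/(16*t^4 - 32*t^3 + 24*t^2 - 8*t + 1)
d^5K/dt^5 = -3072/(32*t^5 - 80*t^4 + 80*t^3 - 40*t^2 + 10*t - 1)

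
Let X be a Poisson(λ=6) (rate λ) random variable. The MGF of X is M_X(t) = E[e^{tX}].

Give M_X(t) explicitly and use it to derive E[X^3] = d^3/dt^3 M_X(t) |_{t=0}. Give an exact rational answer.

E[X^3] = D^3[M](0) = 330

M_X(t) = e^(6*e^(t) - 6)
D^3[M](t) = (216*e^(3*t)*e^(6*e^(t)) + 108*e^(2*t)*e^(6*e^(t)) + 6*e^(t)*e^(6*e^(t)))*e^(-6)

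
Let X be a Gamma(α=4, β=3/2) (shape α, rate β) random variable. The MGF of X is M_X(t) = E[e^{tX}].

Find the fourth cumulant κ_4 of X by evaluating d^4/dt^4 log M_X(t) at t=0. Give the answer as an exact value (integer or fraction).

M_X(t) = 81/(16*(3/2 - t)^4)
K_X(t) = log M_X(t) = -4*log(3/2 - t) - 4*log(2) + 4*log(3)
D^4[K](t) = 384/(16*t^4 - 96*t^3 + 216*t^2 - 216*t + 81)

κ_4 = D^4[K](0) = 128/27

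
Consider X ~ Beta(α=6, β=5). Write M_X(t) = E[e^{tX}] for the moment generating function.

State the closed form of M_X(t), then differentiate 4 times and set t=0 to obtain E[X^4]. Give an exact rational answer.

M_X(t) = ₁F₁(6; 11; t)
M^(4)(t) = 18*₁F₁(10; 15; t)/143

E[X^4] = M^(4)(0) = 18/143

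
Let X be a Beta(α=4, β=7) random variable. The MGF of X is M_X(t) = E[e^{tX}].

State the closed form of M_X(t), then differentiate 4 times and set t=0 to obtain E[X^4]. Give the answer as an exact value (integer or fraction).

M_X(t) = ₁F₁(4; 11; t)
D^4[M](t) = 5*₁F₁(8; 15; t)/143

E[X^4] = D^4[M](0) = 5/143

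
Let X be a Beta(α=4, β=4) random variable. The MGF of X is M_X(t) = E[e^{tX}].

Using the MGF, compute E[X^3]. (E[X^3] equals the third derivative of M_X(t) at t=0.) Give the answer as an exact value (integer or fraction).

E[X^3] = M′′′(0) = 1/6

M_X(t) = ₁F₁(4; 8; t)
M′(t) = ₁F₁(5; 9; t)/2
M′′(t) = 5*₁F₁(6; 10; t)/18
M′′′(t) = ₁F₁(7; 11; t)/6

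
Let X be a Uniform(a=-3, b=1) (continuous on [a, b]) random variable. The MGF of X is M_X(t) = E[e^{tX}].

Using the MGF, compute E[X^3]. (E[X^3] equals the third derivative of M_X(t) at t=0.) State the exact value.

E[X^3] = d^3M/dt^3 |_{t=0} = -5

M_X(t) = (e^(t) - e^(-3*t))/(4*t)
dM/dt = (t*e^(4*t) + 3*t - e^(4*t) + 1)*e^(-3*t)/(4*t^2)
d^2M/dt^2 = (t^2*e^(4*t) - 9*t^2 - 2*t*e^(4*t) - 6*t + 2*e^(4*t) - 2)*e^(-3*t)/(4*t^3)
d^3M/dt^3 = (t^3*e^(4*t) + 27*t^3 - 3*t^2*e^(4*t) + 27*t^2 + 6*t*e^(4*t) + 18*t - 6*e^(4*t) + 6)*e^(-3*t)/(4*t^4)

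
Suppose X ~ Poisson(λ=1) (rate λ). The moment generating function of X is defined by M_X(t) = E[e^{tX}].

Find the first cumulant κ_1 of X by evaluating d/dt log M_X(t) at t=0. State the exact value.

κ_1 = K^(1)(0) = 1

M_X(t) = e^(e^(t) - 1)
K_X(t) = log M_X(t) = e^(t) - 1
K^(1)(t) = e^(t)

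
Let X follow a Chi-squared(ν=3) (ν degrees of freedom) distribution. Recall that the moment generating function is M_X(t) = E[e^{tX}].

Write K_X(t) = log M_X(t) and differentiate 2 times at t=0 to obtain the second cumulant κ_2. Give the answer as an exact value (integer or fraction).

M_X(t) = (1 - 2*t)^(-3/2)
K_X(t) = log M_X(t) = -3*log(1 - 2*t)/2
K′(t) = -3/(2*t - 1)
K′′(t) = 6/(4*t^2 - 4*t + 1)

κ_2 = K′′(0) = 6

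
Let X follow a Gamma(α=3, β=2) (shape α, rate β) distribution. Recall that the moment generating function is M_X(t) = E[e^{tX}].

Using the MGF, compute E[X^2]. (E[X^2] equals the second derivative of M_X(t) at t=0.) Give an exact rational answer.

E[X^2] = d^2M/dt^2 |_{t=0} = 3

M_X(t) = 8/(2 - t)^3
dM/dt = 24/(t^4 - 8*t^3 + 24*t^2 - 32*t + 16)
d^2M/dt^2 = -96/(t^5 - 10*t^4 + 40*t^3 - 80*t^2 + 80*t - 32)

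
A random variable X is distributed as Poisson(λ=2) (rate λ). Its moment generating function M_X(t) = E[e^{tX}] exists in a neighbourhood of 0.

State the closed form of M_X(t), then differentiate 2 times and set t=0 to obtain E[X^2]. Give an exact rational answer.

M_X(t) = e^(2*e^(t) - 2)
D^2[M](t) = (4*e^(2*t)*e^(2*e^(t)) + 2*e^(t)*e^(2*e^(t)))*e^(-2)

E[X^2] = D^2[M](0) = 6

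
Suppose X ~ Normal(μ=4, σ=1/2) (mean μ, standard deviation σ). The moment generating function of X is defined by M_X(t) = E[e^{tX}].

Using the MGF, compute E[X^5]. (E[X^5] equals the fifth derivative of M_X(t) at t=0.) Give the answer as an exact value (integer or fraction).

E[X^5] = d^5M/dt^5 |_{t=0} = 4751/4

M_X(t) = e^(t^2/8 + 4*t)
dM/dt = t*e^(4*t)*e^(t^2/8)/4 + 4*e^(4*t)*e^(t^2/8)
d^2M/dt^2 = t^2*e^(4*t)*e^(t^2/8)/16 + 2*t*e^(4*t)*e^(t^2/8) + 65*e^(4*t)*e^(t^2/8)/4
d^3M/dt^3 = t^3*e^(4*t)*e^(t^2/8)/64 + 3*t^2*e^(4*t)*e^(t^2/8)/4 + 195*t*e^(4*t)*e^(t^2/8)/16 + 67*e^(4*t)*e^(t^2/8)
d^4M/dt^4 = t^4*e^(4*t)*e^(t^2/8)/256 + t^3*e^(4*t)*e^(t^2/8)/4 + 195*t^2*e^(4*t)*e^(t^2/8)/32 + 67*t*e^(4*t)*e^(t^2/8) + 4483*e^(4*t)*e^(t^2/8)/16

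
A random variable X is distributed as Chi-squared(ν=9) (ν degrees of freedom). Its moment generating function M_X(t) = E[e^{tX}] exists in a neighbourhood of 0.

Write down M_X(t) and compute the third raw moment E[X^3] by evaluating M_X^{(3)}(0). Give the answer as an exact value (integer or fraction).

E[X^3] = D^3[M](0) = 1287

M_X(t) = (1 - 2*t)^(-9/2)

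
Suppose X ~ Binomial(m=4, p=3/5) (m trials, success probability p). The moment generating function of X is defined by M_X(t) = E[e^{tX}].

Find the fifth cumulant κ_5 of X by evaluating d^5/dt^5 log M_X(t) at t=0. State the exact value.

M_X(t) = (3*e^(t)/5 + 2/5)^4
K_X(t) = log M_X(t) = 4*log(3*e^(t)/5 + 2/5)
K^(5)(t) = (-648*e^(4*t) + 4752*e^(3*t) - 3168*e^(2*t) + 192*e^(t))/(243*e^(5*t) + 810*e^(4*t) + 1080*e^(3*t) + 720*e^(2*t) + 240*e^(t) + 32)

κ_5 = K^(5)(0) = 1128/3125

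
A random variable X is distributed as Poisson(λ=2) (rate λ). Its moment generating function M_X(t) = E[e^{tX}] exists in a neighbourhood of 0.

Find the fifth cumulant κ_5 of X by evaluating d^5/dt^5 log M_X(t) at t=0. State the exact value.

κ_5 = K′′′′′(0) = 2

M_X(t) = e^(2*e^(t) - 2)
K_X(t) = log M_X(t) = 2*e^(t) - 2
K′(t) = 2*e^(t)
K′′(t) = 2*e^(t)
K′′′(t) = 2*e^(t)
K′′′′(t) = 2*e^(t)
K′′′′′(t) = 2*e^(t)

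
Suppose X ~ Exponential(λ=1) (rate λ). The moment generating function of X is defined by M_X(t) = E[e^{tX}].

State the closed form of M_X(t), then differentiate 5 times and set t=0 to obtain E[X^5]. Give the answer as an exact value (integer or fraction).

M_X(t) = 1/(1 - t)
M^(5)(t) = 120/(t^6 - 6*t^5 + 15*t^4 - 20*t^3 + 15*t^2 - 6*t + 1)

E[X^5] = M^(5)(0) = 120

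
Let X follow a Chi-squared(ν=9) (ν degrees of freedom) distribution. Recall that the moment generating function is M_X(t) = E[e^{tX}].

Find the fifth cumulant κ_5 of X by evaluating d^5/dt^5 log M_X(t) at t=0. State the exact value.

κ_5 = K′′′′′(0) = 3456

M_X(t) = (1 - 2*t)^(-9/2)
K_X(t) = log M_X(t) = -9*log(1 - 2*t)/2
K′(t) = -9/(2*t - 1)
K′′(t) = 18/(4*t^2 - 4*t + 1)
K′′′(t) = -72/(8*t^3 - 12*t^2 + 6*t - 1)
K′′′′(t) = 432/(16*t^4 - 32*t^3 + 24*t^2 - 8*t + 1)
K′′′′′(t) = -3456/(32*t^5 - 80*t^4 + 80*t^3 - 40*t^2 + 10*t - 1)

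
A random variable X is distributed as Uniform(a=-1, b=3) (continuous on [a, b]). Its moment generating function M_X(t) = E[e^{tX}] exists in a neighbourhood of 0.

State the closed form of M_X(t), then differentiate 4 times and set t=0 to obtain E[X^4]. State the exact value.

E[X^4] = M^(4)(0) = 61/5

M_X(t) = (e^(3*t) - e^(-t))/(4*t)
M^(4)(t) = (81*t^4*e^(4*t) - t^4 - 108*t^3*e^(4*t) - 4*t^3 + 108*t^2*e^(4*t) - 12*t^2 - 72*t*e^(4*t) - 24*t + 24*e^(4*t) - 24)*e^(-t)/(4*t^5)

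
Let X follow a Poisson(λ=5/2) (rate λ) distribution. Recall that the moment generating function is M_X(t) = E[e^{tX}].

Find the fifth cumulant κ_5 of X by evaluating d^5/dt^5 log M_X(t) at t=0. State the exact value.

κ_5 = d^5K/dt^5 |_{t=0} = 5/2

M_X(t) = e^(5*e^(t)/2 - 5/2)
K_X(t) = log M_X(t) = 5*e^(t)/2 - 5/2
dK/dt = 5*e^(t)/2
d^2K/dt^2 = 5*e^(t)/2
d^3K/dt^3 = 5*e^(t)/2
d^4K/dt^4 = 5*e^(t)/2
d^5K/dt^5 = 5*e^(t)/2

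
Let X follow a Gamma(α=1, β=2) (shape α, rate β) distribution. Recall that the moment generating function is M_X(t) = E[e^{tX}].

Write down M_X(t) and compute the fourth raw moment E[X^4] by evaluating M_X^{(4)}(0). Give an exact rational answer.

E[X^4] = d^4M/dt^4 |_{t=0} = 3/2

M_X(t) = 2/(2 - t)
dM/dt = 2/(t^2 - 4*t + 4)
d^2M/dt^2 = -4/(t^3 - 6*t^2 + 12*t - 8)
d^3M/dt^3 = 12/(t^4 - 8*t^3 + 24*t^2 - 32*t + 16)
d^4M/dt^4 = -48/(t^5 - 10*t^4 + 40*t^3 - 80*t^2 + 80*t - 32)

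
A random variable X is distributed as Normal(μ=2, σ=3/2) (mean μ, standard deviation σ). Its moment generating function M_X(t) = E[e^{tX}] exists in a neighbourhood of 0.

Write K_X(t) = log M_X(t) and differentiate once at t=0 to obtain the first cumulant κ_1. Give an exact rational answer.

κ_1 = K′(0) = 2

M_X(t) = e^(9*t^2/8 + 2*t)
K_X(t) = log M_X(t) = 9*t^2/8 + 2*t
K′(t) = 9*t/4 + 2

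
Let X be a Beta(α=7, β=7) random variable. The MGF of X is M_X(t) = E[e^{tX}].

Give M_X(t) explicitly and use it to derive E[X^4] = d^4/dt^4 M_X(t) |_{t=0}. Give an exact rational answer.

E[X^4] = D^4[M](0) = 3/34

M_X(t) = ₁F₁(7; 14; t)
D^4[M](t) = 3*₁F₁(11; 18; t)/34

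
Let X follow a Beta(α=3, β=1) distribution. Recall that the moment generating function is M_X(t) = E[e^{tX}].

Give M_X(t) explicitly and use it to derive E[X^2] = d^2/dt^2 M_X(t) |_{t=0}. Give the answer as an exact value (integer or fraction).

E[X^2] = M^(2)(0) = 3/5

M_X(t) = ₁F₁(3; 4; t)
M^(2)(t) = 3*₁F₁(5; 6; t)/5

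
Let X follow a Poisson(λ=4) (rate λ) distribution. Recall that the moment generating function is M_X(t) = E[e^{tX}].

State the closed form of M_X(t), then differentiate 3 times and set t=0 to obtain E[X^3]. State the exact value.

E[X^3] = M^(3)(0) = 116

M_X(t) = e^(4*e^(t) - 4)
M^(3)(t) = (64*e^(3*t)*e^(4*e^(t)) + 48*e^(2*t)*e^(4*e^(t)) + 4*e^(t)*e^(4*e^(t)))*e^(-4)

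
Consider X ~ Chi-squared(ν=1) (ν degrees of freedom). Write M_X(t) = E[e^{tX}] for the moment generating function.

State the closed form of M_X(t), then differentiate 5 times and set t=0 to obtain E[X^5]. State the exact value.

E[X^5] = D^5[M](0) = 945

M_X(t) = 1/√(1 - 2*t)
D^5[M](t) = -945/(32*t^5*√(1 - 2*t) - 80*t^4*√(1 - 2*t) + 80*t^3*√(1 - 2*t) - 40*t^2*√(1 - 2*t) + 10*t*√(1 - 2*t) - √(1 - 2*t))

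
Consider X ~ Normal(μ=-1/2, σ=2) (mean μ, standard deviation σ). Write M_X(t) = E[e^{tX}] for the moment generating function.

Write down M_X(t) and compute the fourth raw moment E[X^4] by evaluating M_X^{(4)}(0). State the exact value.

M_X(t) = e^(2*t^2 - t/2)
D^4[M](t) = (4096*t^4*e^(2*t^2) - 2048*t^3*e^(2*t^2) + 6528*t^2*e^(2*t^2) - 1568*t*e^(2*t^2) + 865*e^(2*t^2))*e^(-t/2)/16

E[X^4] = D^4[M](0) = 865/16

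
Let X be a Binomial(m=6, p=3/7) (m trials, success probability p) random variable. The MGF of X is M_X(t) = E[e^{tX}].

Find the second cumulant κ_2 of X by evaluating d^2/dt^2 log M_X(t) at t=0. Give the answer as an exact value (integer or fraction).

M_X(t) = (3*e^(t)/7 + 4/7)^6
K_X(t) = log M_X(t) = 6*log(3*e^(t)/7 + 4/7)
K′(t) = 18*e^(t)/(3*e^(t) + 4)
K′′(t) = 72*e^(t)/(9*e^(2*t) + 24*e^(t) + 16)

κ_2 = K′′(0) = 72/49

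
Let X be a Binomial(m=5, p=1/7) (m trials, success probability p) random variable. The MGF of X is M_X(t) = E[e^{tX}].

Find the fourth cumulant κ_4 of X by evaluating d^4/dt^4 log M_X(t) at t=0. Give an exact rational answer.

M_X(t) = (e^(t)/7 + 6/7)^5
K_X(t) = log M_X(t) = 5*log(e^(t)/7 + 6/7)
D^4[K](t) = (30*e^(3*t) - 720*e^(2*t) + 1080*e^(t))/(e^(4*t) + 24*e^(3*t) + 216*e^(2*t) + 864*e^(t) + 1296)

κ_4 = D^4[K](0) = 390/2401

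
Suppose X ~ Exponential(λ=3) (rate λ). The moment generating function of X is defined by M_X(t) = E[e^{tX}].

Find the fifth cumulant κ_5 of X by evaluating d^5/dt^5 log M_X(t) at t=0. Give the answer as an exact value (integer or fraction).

M_X(t) = 3/(3 - t)
K_X(t) = log M_X(t) = -log(3 - t) + log(3)
K′(t) = -1/(t - 3)
K′′(t) = 1/(t^2 - 6*t + 9)
K′′′(t) = -2/(t^3 - 9*t^2 + 27*t - 27)
K′′′′(t) = 6/(t^4 - 12*t^3 + 54*t^2 - 108*t + 81)
K′′′′′(t) = -24/(t^5 - 15*t^4 + 90*t^3 - 270*t^2 + 405*t - 243)

κ_5 = K′′′′′(0) = 8/81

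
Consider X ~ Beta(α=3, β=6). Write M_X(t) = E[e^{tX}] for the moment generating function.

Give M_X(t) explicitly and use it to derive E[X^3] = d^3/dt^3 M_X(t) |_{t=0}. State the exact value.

E[X^3] = d^3M/dt^3 |_{t=0} = 2/33

M_X(t) = ₁F₁(3; 9; t)
dM/dt = ₁F₁(4; 10; t)/3
d^2M/dt^2 = 2*₁F₁(5; 11; t)/15
d^3M/dt^3 = 2*₁F₁(6; 12; t)/33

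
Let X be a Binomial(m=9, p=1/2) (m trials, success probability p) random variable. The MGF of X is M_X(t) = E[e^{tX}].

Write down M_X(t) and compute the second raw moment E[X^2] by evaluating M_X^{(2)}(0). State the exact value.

M_X(t) = (e^(t)/2 + 1/2)^9
D^2[M](t) = 81*e^(9*t)/512 + 9*e^(8*t)/8 + 441*e^(7*t)/128 + 189*e^(6*t)/32 + 1575*e^(5*t)/256 + 63*e^(4*t)/16 + 189*e^(3*t)/128 + 9*e^(2*t)/32 + 9*e^(t)/512

E[X^2] = D^2[M](0) = 45/2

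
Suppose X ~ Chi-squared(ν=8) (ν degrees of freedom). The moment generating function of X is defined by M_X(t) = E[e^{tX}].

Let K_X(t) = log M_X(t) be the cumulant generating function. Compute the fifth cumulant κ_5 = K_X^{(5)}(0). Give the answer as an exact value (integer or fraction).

κ_5 = d^5K/dt^5 |_{t=0} = 3072

M_X(t) = (1 - 2*t)^(-4)
K_X(t) = log M_X(t) = -4*log(1 - 2*t)
dK/dt = -8/(2*t - 1)
d^2K/dt^2 = 16/(4*t^2 - 4*t + 1)
d^3K/dt^3 = -64/(8*t^3 - 12*t^2 + 6*t - 1)
d^4K/dt^4 = 384/(16*t^4 - 32*t^3 + 24*t^2 - 8*t + 1)
d^5K/dt^5 = -3072/(32*t^5 - 80*t^4 + 80*t^3 - 40*t^2 + 10*t - 1)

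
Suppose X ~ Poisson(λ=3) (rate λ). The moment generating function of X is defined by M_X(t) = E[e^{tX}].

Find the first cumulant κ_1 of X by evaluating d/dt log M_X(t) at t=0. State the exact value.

κ_1 = D[K](0) = 3

M_X(t) = e^(3*e^(t) - 3)
K_X(t) = log M_X(t) = 3*e^(t) - 3
D[K](t) = 3*e^(t)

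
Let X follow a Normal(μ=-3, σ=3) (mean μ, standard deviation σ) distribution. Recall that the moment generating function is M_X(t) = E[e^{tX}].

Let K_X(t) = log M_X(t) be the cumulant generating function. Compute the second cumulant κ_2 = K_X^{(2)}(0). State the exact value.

κ_2 = K^(2)(0) = 9

M_X(t) = e^(9*t^2/2 - 3*t)
K_X(t) = log M_X(t) = 9*t^2/2 - 3*t
K^(2)(t) = 9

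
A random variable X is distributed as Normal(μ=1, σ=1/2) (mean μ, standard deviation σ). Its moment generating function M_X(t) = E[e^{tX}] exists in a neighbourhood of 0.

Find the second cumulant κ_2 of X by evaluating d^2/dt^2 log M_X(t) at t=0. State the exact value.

M_X(t) = e^(t^2/8 + t)
K_X(t) = log M_X(t) = t^2/8 + t
D^2[K](t) = 1/4

κ_2 = D^2[K](0) = 1/4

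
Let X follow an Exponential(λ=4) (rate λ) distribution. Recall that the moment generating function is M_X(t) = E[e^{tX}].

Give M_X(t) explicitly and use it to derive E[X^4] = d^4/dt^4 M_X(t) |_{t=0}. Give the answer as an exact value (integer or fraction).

M_X(t) = 4/(4 - t)
M^(4)(t) = -96/(t^5 - 20*t^4 + 160*t^3 - 640*t^2 + 1280*t - 1024)

E[X^4] = M^(4)(0) = 3/32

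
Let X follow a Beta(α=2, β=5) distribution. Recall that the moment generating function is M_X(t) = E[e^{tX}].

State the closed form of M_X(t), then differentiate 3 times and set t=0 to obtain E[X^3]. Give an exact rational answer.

E[X^3] = D^3[M](0) = 1/21

M_X(t) = ₁F₁(2; 7; t)
D^3[M](t) = ₁F₁(5; 10; t)/21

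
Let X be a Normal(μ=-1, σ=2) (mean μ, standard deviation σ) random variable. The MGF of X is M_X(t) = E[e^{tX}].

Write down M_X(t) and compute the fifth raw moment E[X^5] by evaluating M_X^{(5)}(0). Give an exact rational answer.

E[X^5] = d^5M/dt^5 |_{t=0} = -281

M_X(t) = e^(2*t^2 - t)
dM/dt = 4*t*e^(-t)*e^(2*t^2) - e^(-t)*e^(2*t^2)
d^2M/dt^2 = (16*t^2*e^(2*t^2) - 8*t*e^(2*t^2) + 5*e^(2*t^2))*e^(-t)
d^3M/dt^3 = (64*t^3*e^(2*t^2) - 48*t^2*e^(2*t^2) + 60*t*e^(2*t^2) - 13*e^(2*t^2))*e^(-t)
d^4M/dt^4 = (256*t^4*e^(2*t^2) - 256*t^3*e^(2*t^2) + 480*t^2*e^(2*t^2) - 208*t*e^(2*t^2) + 73*e^(2*t^2))*e^(-t)
d^5M/dt^5 = (1024*t^5*e^(2*t^2) - 1280*t^4*e^(2*t^2) + 3200*t^3*e^(2*t^2) - 2080*t^2*e^(2*t^2) + 1460*t*e^(2*t^2) - 281*e^(2*t^2))*e^(-t)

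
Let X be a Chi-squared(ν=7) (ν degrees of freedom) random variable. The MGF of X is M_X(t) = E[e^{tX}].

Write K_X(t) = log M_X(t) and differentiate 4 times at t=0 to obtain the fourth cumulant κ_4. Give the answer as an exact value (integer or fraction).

κ_4 = K′′′′(0) = 336

M_X(t) = (1 - 2*t)^(-7/2)
K_X(t) = log M_X(t) = -7*log(1 - 2*t)/2
K′(t) = -7/(2*t - 1)
K′′(t) = 14/(4*t^2 - 4*t + 1)
K′′′(t) = -56/(8*t^3 - 12*t^2 + 6*t - 1)
K′′′′(t) = 336/(16*t^4 - 32*t^3 + 24*t^2 - 8*t + 1)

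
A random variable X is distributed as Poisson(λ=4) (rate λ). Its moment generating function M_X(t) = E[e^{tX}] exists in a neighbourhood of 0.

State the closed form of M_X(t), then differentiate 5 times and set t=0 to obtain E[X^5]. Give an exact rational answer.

M_X(t) = e^(4*e^(t) - 4)
M′(t) = 4*e^(-4)*e^(t)*e^(4*e^(t))
M′′(t) = (16*e^(2*t)*e^(4*e^(t)) + 4*e^(t)*e^(4*e^(t)))*e^(-4)
M′′′(t) = (64*e^(3*t)*e^(4*e^(t)) + 48*e^(2*t)*e^(4*e^(t)) + 4*e^(t)*e^(4*e^(t)))*e^(-4)
M′′′′(t) = (256*e^(4*t)*e^(4*e^(t)) + 384*e^(3*t)*e^(4*e^(t)) + 112*e^(2*t)*e^(4*e^(t)) + 4*e^(t)*e^(4*e^(t)))*e^(-4)
M′′′′′(t) = (1024*e^(5*t)*e^(4*e^(t)) + 2560*e^(4*t)*e^(4*e^(t)) + 1600*e^(3*t)*e^(4*e^(t)) + 240*e^(2*t)*e^(4*e^(t)) + 4*e^(t)*e^(4*e^(t)))*e^(-4)

E[X^5] = M′′′′′(0) = 5428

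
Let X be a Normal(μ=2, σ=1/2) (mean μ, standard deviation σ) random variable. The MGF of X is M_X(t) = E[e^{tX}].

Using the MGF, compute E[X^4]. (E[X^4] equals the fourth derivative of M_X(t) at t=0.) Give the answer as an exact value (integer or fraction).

E[X^4] = D^4[M](0) = 355/16

M_X(t) = e^(t^2/8 + 2*t)
D^4[M](t) = t^4*e^(2*t)*e^(t^2/8)/256 + t^3*e^(2*t)*e^(t^2/8)/8 + 51*t^2*e^(2*t)*e^(t^2/8)/32 + 19*t*e^(2*t)*e^(t^2/8)/2 + 355*e^(2*t)*e^(t^2/8)/16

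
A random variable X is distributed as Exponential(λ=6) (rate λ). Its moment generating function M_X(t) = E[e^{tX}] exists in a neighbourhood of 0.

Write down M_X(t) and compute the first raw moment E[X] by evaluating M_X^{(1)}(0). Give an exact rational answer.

E[X] = M^(1)(0) = 1/6

M_X(t) = 6/(6 - t)
M^(1)(t) = 6/(t^2 - 12*t + 36)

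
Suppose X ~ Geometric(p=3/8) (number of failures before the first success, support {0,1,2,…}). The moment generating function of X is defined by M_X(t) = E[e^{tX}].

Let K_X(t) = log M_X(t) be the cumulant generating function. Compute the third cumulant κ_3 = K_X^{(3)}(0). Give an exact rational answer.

M_X(t) = 3/(8*(1 - 5*e^(t)/8))
K_X(t) = log M_X(t) = -log(1 - 5*e^(t)/8) - 3*log(2) + log(3)
D^3[K](t) = (-200*e^(2*t) - 320*e^(t))/(125*e^(3*t) - 600*e^(2*t) + 960*e^(t) - 512)

κ_3 = D^3[K](0) = 520/27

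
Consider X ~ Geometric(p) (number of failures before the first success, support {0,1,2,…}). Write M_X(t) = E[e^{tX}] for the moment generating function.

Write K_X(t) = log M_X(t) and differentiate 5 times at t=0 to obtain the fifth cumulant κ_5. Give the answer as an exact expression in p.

κ_5 = d^5K/dt^5 |_{t=0} = (p^4 - 15*p^3 + 50*p^2 - 60*p + 24)/p^5

M_X(t) = p/(-(1 - p)*e^(t) + 1)
K_X(t) = log M_X(t) = log(p) - log(-(1 - p)*e^(t) + 1)
dK/dt = (-p*e^(t) + e^(t))/(p*e^(t) - e^(t) + 1)
d^2K/dt^2 = (-p*e^(t) + e^(t))/(p^2*e^(2*t) - 2*p*e^(2*t) + 2*p*e^(t) + e^(2*t) - 2*e^(t) + 1)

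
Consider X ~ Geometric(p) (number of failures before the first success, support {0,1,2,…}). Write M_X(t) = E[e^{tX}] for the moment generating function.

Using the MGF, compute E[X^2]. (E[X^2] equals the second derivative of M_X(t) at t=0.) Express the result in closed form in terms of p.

M_X(t) = p/(-(1 - p)*e^(t) + 1)
dM/dt = (-p^2*e^(t) + p*e^(t))/(p^2*e^(2*t) - 2*p*e^(2*t) + 2*p*e^(t) + e^(2*t) - 2*e^(t) + 1)

E[X^2] = d^2M/dt^2 |_{t=0} = 1 - 3/p + 2/p^2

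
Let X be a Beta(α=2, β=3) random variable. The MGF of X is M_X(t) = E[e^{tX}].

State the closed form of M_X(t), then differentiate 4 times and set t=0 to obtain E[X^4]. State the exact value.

M_X(t) = ₁F₁(2; 5; t)
M′(t) = 2*₁F₁(3; 6; t)/5
M′′(t) = ₁F₁(4; 7; t)/5
M′′′(t) = 4*₁F₁(5; 8; t)/35
M′′′′(t) = ₁F₁(6; 9; t)/14

E[X^4] = M′′′′(0) = 1/14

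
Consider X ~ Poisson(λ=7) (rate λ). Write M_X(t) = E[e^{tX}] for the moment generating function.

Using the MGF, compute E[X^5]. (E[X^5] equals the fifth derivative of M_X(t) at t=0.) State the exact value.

M_X(t) = e^(7*e^(t) - 7)
M′(t) = 7*e^(-7)*e^(t)*e^(7*e^(t))
M′′(t) = (49*e^(2*t)*e^(7*e^(t)) + 7*e^(t)*e^(7*e^(t)))*e^(-7)
M′′′(t) = (343*e^(3*t)*e^(7*e^(t)) + 147*e^(2*t)*e^(7*e^(t)) + 7*e^(t)*e^(7*e^(t)))*e^(-7)
M′′′′(t) = (2401*e^(4*t)*e^(7*e^(t)) + 2058*e^(3*t)*e^(7*e^(t)) + 343*e^(2*t)*e^(7*e^(t)) + 7*e^(t)*e^(7*e^(t)))*e^(-7)
M′′′′′(t) = (16807*e^(5*t)*e^(7*e^(t)) + 24010*e^(4*t)*e^(7*e^(t)) + 8575*e^(3*t)*e^(7*e^(t)) + 735*e^(2*t)*e^(7*e^(t)) + 7*e^(t)*e^(7*e^(t)))*e^(-7)

E[X^5] = M′′′′′(0) = 50134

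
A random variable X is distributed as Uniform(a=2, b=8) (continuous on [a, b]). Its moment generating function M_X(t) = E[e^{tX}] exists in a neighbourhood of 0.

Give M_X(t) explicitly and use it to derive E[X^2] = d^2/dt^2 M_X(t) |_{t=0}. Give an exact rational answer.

M_X(t) = (e^(8*t) - e^(2*t))/(6*t)
M′(t) = (8*t*e^(8*t) - 2*t*e^(2*t) - e^(8*t) + e^(2*t))/(6*t^2)
M′′(t) = (32*t^2*e^(8*t) - 2*t^2*e^(2*t) - 8*t*e^(8*t) + 2*t*e^(2*t) + e^(8*t) - e^(2*t))/(3*t^3)

E[X^2] = M′′(0) = 28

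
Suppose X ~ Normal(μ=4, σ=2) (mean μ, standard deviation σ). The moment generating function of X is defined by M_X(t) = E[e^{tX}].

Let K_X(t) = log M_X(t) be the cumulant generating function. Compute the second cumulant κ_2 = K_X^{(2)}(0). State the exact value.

κ_2 = d^2K/dt^2 |_{t=0} = 4

M_X(t) = e^(2*t^2 + 4*t)
K_X(t) = log M_X(t) = 2*t^2 + 4*t
dK/dt = 4*t + 4
d^2K/dt^2 = 4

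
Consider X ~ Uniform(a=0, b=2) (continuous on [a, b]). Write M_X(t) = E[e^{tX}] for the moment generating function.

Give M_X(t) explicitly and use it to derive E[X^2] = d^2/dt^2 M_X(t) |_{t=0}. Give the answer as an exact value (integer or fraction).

M_X(t) = (e^(2*t) - 1)/(2*t)
M^(2)(t) = (2*t^2*e^(2*t) - 2*t*e^(2*t) + e^(2*t) - 1)/t^3

E[X^2] = M^(2)(0) = 4/3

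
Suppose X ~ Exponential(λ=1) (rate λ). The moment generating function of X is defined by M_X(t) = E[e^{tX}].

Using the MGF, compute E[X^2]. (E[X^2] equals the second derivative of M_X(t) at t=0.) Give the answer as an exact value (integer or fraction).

E[X^2] = d^2M/dt^2 |_{t=0} = 2

M_X(t) = 1/(1 - t)
dM/dt = 1/(t^2 - 2*t + 1)
d^2M/dt^2 = -2/(t^3 - 3*t^2 + 3*t - 1)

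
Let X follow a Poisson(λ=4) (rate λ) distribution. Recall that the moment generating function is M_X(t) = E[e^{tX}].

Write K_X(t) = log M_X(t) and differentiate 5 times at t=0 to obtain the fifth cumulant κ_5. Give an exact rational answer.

M_X(t) = e^(4*e^(t) - 4)
K_X(t) = log M_X(t) = 4*e^(t) - 4
K′(t) = 4*e^(t)
K′′(t) = 4*e^(t)
K′′′(t) = 4*e^(t)
K′′′′(t) = 4*e^(t)
K′′′′′(t) = 4*e^(t)

κ_5 = K′′′′′(0) = 4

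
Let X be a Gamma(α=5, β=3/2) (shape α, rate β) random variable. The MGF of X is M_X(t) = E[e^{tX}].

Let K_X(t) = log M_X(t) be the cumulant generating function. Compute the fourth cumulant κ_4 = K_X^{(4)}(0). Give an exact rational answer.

κ_4 = K′′′′(0) = 160/27

M_X(t) = 243/(32*(3/2 - t)^5)
K_X(t) = log M_X(t) = -5*log(3/2 - t) - 5*log(2) + 5*log(3)
K′(t) = -10/(2*t - 3)
K′′(t) = 20/(4*t^2 - 12*t + 9)
K′′′(t) = -80/(8*t^3 - 36*t^2 + 54*t - 27)
K′′′′(t) = 480/(16*t^4 - 96*t^3 + 216*t^2 - 216*t + 81)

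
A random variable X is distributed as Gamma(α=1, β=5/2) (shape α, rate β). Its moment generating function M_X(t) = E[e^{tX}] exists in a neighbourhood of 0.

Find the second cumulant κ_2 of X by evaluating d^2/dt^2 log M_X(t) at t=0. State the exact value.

M_X(t) = 5/(2*(5/2 - t))
K_X(t) = log M_X(t) = -log(5/2 - t) - log(2) + log(5)
D^2[K](t) = 4/(4*t^2 - 20*t + 25)

κ_2 = D^2[K](0) = 4/25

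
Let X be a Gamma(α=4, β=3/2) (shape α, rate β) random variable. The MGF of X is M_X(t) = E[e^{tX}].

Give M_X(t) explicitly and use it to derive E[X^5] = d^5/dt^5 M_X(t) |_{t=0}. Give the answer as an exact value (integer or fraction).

M_X(t) = 81/(16*(3/2 - t)^4)
M^(5)(t) = -17418240/(512*t^9 - 6912*t^8 + 41472*t^7 - 145152*t^6 + 326592*t^5 - 489888*t^4 + 489888*t^3 - 314928*t^2 + 118098*t - 19683)

E[X^5] = M^(5)(0) = 71680/81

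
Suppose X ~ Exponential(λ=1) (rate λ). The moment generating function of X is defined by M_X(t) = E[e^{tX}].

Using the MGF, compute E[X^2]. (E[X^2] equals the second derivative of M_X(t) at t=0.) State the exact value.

E[X^2] = M′′(0) = 2

M_X(t) = 1/(1 - t)
M′(t) = 1/(t^2 - 2*t + 1)
M′′(t) = -2/(t^3 - 3*t^2 + 3*t - 1)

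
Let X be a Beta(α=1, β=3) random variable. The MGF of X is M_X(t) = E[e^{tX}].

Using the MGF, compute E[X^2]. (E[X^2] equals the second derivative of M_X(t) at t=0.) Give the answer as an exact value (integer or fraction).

E[X^2] = M′′(0) = 1/10

M_X(t) = ₁F₁(1; 4; t)
M′(t) = ₁F₁(2; 5; t)/4
M′′(t) = ₁F₁(3; 6; t)/10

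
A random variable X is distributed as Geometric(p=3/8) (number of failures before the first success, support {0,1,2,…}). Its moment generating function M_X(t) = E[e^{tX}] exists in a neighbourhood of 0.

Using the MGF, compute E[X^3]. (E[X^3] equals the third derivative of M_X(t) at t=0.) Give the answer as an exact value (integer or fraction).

M_X(t) = 3/(8*(1 - 5*e^(t)/8))
M^(3)(t) = (375*e^(3*t) + 2400*e^(2*t) + 960*e^(t))/(625*e^(4*t) - 4000*e^(3*t) + 9600*e^(2*t) - 10240*e^(t) + 4096)

E[X^3] = M^(3)(0) = 415/9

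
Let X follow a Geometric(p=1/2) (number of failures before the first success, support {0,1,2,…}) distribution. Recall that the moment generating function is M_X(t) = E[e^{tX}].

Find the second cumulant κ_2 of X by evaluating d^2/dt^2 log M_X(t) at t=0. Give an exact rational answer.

κ_2 = K^(2)(0) = 2

M_X(t) = 1/(2*(1 - e^(t)/2))
K_X(t) = log M_X(t) = -log(1 - e^(t)/2) - log(2)
K^(2)(t) = 2*e^(t)/(e^(2*t) - 4*e^(t) + 4)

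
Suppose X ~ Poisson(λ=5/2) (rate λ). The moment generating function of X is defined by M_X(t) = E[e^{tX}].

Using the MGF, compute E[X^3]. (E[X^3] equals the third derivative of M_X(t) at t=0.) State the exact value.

M_X(t) = e^(5*e^(t)/2 - 5/2)
M^(3)(t) = (125*e^(3*t)*e^(5*e^(t)/2) + 150*e^(2*t)*e^(5*e^(t)/2) + 20*e^(t)*e^(5*e^(t)/2))*e^(-5/2)/8

E[X^3] = M^(3)(0) = 295/8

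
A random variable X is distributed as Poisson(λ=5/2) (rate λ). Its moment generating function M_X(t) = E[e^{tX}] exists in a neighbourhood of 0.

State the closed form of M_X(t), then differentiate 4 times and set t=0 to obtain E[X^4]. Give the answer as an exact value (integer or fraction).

M_X(t) = e^(5*e^(t)/2 - 5/2)
D^4[M](t) = (625*e^(4*t)*e^(5*e^(t)/2) + 1500*e^(3*t)*e^(5*e^(t)/2) + 700*e^(2*t)*e^(5*e^(t)/2) + 40*e^(t)*e^(5*e^(t)/2))*e^(-5/2)/16

E[X^4] = D^4[M](0) = 2865/16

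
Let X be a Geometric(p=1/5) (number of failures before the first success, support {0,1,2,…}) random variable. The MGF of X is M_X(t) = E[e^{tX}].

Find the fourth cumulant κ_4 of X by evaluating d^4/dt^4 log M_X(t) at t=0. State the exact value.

κ_4 = D^4[K](0) = 2420

M_X(t) = 1/(5*(1 - 4*e^(t)/5))
K_X(t) = log M_X(t) = -log(1 - 4*e^(t)/5) - log(5)
D^4[K](t) = (320*e^(3*t) + 1600*e^(2*t) + 500*e^(t))/(256*e^(4*t) - 1280*e^(3*t) + 2400*e^(2*t) - 2000*e^(t) + 625)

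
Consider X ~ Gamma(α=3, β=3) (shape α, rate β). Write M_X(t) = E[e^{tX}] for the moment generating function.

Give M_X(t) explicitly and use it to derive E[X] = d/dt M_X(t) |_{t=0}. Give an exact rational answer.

M_X(t) = 27/(3 - t)^3
D[M](t) = 81/(t^4 - 12*t^3 + 54*t^2 - 108*t + 81)

E[X] = D[M](0) = 1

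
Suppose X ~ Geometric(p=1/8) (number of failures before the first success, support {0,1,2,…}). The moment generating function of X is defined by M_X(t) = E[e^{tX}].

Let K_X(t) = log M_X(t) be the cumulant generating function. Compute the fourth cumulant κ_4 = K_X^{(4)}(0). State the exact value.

M_X(t) = 1/(8*(1 - 7*e^(t)/8))
K_X(t) = log M_X(t) = -log(1 - 7*e^(t)/8) - 3*log(2)
K′(t) = -7*e^(t)/(7*e^(t) - 8)
K′′(t) = 56*e^(t)/(49*e^(2*t) - 112*e^(t) + 64)
K′′′(t) = (-392*e^(2*t) - 448*e^(t))/(343*e^(3*t) - 1176*e^(2*t) + 1344*e^(t) - 512)
K′′′′(t) = (2744*e^(3*t) + 12544*e^(2*t) + 3584*e^(t))/(2401*e^(4*t) - 10976*e^(3*t) + 18816*e^(2*t) - 14336*e^(t) + 4096)

κ_4 = K′′′′(0) = 18872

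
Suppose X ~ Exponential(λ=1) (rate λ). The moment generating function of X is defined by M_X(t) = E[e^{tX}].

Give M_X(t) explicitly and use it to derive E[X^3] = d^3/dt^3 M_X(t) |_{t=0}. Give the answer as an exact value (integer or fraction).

M_X(t) = 1/(1 - t)
M′(t) = 1/(t^2 - 2*t + 1)
M′′(t) = -2/(t^3 - 3*t^2 + 3*t - 1)
M′′′(t) = 6/(t^4 - 4*t^3 + 6*t^2 - 4*t + 1)

E[X^3] = M′′′(0) = 6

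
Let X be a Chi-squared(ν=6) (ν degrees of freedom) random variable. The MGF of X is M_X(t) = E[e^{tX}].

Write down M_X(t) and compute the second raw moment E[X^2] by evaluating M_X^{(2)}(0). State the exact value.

E[X^2] = M′′(0) = 48

M_X(t) = (1 - 2*t)^(-3)
M′(t) = 6/(16*t^4 - 32*t^3 + 24*t^2 - 8*t + 1)
M′′(t) = -48/(32*t^5 - 80*t^4 + 80*t^3 - 40*t^2 + 10*t - 1)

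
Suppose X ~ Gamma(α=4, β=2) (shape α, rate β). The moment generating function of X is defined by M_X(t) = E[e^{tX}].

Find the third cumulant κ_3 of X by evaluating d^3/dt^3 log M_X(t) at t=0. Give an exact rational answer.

κ_3 = d^3K/dt^3 |_{t=0} = 1

M_X(t) = 16/(2 - t)^4
K_X(t) = log M_X(t) = -4*log(2 - t) + 4*log(2)
dK/dt = -4/(t - 2)
d^2K/dt^2 = 4/(t^2 - 4*t + 4)
d^3K/dt^3 = -8/(t^3 - 6*t^2 + 12*t - 8)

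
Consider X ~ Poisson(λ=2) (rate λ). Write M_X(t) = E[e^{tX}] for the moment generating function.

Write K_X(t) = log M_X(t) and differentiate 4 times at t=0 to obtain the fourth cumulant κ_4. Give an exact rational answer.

κ_4 = d^4K/dt^4 |_{t=0} = 2

M_X(t) = e^(2*e^(t) - 2)
K_X(t) = log M_X(t) = 2*e^(t) - 2
dK/dt = 2*e^(t)
d^2K/dt^2 = 2*e^(t)
d^3K/dt^3 = 2*e^(t)
d^4K/dt^4 = 2*e^(t)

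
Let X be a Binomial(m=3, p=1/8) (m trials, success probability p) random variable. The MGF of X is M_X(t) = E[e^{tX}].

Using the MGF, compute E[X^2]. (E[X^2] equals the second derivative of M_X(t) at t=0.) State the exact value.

M_X(t) = (e^(t)/8 + 7/8)^3
dM/dt = 3*e^(3*t)/512 + 21*e^(2*t)/256 + 147*e^(t)/512
d^2M/dt^2 = 9*e^(3*t)/512 + 21*e^(2*t)/128 + 147*e^(t)/512

E[X^2] = d^2M/dt^2 |_{t=0} = 15/32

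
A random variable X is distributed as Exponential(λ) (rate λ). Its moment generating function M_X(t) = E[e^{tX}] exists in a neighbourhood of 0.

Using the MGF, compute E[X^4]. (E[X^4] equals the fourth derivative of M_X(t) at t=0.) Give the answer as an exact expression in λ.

M_X(t) = λ/(λ - t)
dM/dt = λ/(λ^2 - 2*λ*t + t^2)
d^2M/dt^2 = -2*λ/(-λ^3 + 3*λ^2*t - 3*λ*t^2 + t^3)
d^3M/dt^3 = 6*λ/(λ^4 - 4*λ^3*t + 6*λ^2*t^2 - 4*λ*t^3 + t^4)
d^4M/dt^4 = -24*λ/(-λ^5 + 5*λ^4*t - 10*λ^3*t^2 + 10*λ^2*t^3 - 5*λ*t^4 + t^5)

E[X^4] = d^4M/dt^4 |_{t=0} = 24/λ^4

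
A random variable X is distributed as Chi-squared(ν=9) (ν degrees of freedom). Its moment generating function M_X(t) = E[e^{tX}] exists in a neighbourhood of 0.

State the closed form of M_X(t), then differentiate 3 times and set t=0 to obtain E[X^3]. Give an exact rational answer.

E[X^3] = M′′′(0) = 1287

M_X(t) = (1 - 2*t)^(-9/2)
M′(t) = -9/(32*t^5*√(1 - 2*t) - 80*t^4*√(1 - 2*t) + 80*t^3*√(1 - 2*t) - 40*t^2*√(1 - 2*t) + 10*t*√(1 - 2*t) - √(1 - 2*t))
M′′(t) = 99/(64*t^6*√(1 - 2*t) - 192*t^5*√(1 - 2*t) + 240*t^4*√(1 - 2*t) - 160*t^3*√(1 - 2*t) + 60*t^2*√(1 - 2*t) - 12*t*√(1 - 2*t) + √(1 - 2*t))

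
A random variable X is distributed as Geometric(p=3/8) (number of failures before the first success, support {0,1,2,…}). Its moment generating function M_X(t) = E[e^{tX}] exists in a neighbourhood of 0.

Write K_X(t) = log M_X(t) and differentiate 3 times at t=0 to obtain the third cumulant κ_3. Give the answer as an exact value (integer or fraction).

M_X(t) = 3/(8*(1 - 5*e^(t)/8))
K_X(t) = log M_X(t) = -log(1 - 5*e^(t)/8) - 3*log(2) + log(3)
dK/dt = -5*e^(t)/(5*e^(t) - 8)
d^2K/dt^2 = 40*e^(t)/(25*e^(2*t) - 80*e^(t) + 64)
d^3K/dt^3 = (-200*e^(2*t) - 320*e^(t))/(125*e^(3*t) - 600*e^(2*t) + 960*e^(t) - 512)

κ_3 = d^3K/dt^3 |_{t=0} = 520/27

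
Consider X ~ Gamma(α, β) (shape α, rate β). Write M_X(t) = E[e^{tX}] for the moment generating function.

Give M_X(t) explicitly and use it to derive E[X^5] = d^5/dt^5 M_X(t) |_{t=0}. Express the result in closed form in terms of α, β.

M_X(t) = (β/(β - t))^α
M′(t) = -α*β^α*(1/(β - t))^α/(-β + t)
M′′(t) = (α^2*β^α*(1/(β - t))^α + α*β^α*(1/(β - t))^α)/(β^2 - 2*β*t + t^2)
M′′′(t) = (-α^3*β^α*(1/(β - t))^α - 3*α^2*β^α*(1/(β - t))^α - 2*α*β^α*(1/(β - t))^α)/(-β^3 + 3*β^2*t - 3*β*t^2 + t^3)
M′′′′(t) = (α^4*β^α*(1/(β - t))^α + 6*α^3*β^α*(1/(β - t))^α + 11*α^2*β^α*(1/(β - t))^α + 6*α*β^α*(1/(β - t))^α)/(β^4 - 4*β^3*t + 6*β^2*t^2 - 4*β*t^3 + t^4)

E[X^5] = M′′′′′(0) = α*(α^4 + 10*α^3 + 35*α^2 + 50*α + 24)/β^5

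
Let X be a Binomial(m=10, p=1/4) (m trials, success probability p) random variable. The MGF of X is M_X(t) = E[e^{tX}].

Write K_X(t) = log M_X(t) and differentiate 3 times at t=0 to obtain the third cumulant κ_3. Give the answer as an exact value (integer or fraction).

M_X(t) = (e^(t)/4 + 3/4)^10
K_X(t) = log M_X(t) = 10*log(e^(t)/4 + 3/4)
K′(t) = 10*e^(t)/(e^(t) + 3)
K′′(t) = 30*e^(t)/(e^(2*t) + 6*e^(t) + 9)
K′′′(t) = (-30*e^(2*t) + 90*e^(t))/(e^(3*t) + 9*e^(2*t) + 27*e^(t) + 27)

κ_3 = K′′′(0) = 15/16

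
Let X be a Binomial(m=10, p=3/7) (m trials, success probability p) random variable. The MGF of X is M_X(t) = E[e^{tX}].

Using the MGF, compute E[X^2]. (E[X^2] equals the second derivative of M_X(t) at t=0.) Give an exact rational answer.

E[X^2] = d^2M/dt^2 |_{t=0} = 1020/49

M_X(t) = (3*e^(t)/7 + 4/7)^10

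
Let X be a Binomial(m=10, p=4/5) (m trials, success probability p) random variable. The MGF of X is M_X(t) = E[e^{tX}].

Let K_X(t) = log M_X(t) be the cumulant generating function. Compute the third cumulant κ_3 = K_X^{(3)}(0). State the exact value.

M_X(t) = (4*e^(t)/5 + 1/5)^10
K_X(t) = log M_X(t) = 10*log(4*e^(t)/5 + 1/5)
D^3[K](t) = (-160*e^(2*t) + 40*e^(t))/(64*e^(3*t) + 48*e^(2*t) + 12*e^(t) + 1)

κ_3 = D^3[K](0) = -24/25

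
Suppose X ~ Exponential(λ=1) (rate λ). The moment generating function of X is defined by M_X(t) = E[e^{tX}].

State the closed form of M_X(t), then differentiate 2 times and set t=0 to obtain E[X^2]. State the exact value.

M_X(t) = 1/(1 - t)
D^2[M](t) = -2/(t^3 - 3*t^2 + 3*t - 1)

E[X^2] = D^2[M](0) = 2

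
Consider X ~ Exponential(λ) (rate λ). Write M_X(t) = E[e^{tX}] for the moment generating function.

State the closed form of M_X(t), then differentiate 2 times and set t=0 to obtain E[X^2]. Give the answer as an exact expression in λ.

M_X(t) = λ/(λ - t)
M′(t) = λ/(λ^2 - 2*λ*t + t^2)
M′′(t) = -2*λ/(-λ^3 + 3*λ^2*t - 3*λ*t^2 + t^3)

E[X^2] = M′′(0) = 2/λ^2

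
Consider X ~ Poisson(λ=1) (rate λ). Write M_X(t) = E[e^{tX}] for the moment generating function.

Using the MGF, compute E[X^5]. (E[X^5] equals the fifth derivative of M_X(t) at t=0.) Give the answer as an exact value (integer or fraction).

E[X^5] = D^5[M](0) = 52

M_X(t) = e^(e^(t) - 1)
D^5[M](t) = (e^(5*t)*e^(e^(t)) + 10*e^(4*t)*e^(e^(t)) + 25*e^(3*t)*e^(e^(t)) + 15*e^(2*t)*e^(e^(t)) + e^(t)*e^(e^(t)))*e^(-1)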